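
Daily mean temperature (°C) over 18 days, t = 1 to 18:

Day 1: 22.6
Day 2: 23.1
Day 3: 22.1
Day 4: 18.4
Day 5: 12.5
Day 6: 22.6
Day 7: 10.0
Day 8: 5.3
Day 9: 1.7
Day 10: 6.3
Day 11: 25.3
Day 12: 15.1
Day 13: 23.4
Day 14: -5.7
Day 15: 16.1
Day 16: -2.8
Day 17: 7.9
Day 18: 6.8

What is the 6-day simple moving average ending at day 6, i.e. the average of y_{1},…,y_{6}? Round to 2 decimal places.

Sum of periods 1–6: 22.6 + 23.1 + 22.1 + 18.4 + 12.5 + 22.6 = 121.3
Divide by 6: 121.3 / 6 = 20.22

20.22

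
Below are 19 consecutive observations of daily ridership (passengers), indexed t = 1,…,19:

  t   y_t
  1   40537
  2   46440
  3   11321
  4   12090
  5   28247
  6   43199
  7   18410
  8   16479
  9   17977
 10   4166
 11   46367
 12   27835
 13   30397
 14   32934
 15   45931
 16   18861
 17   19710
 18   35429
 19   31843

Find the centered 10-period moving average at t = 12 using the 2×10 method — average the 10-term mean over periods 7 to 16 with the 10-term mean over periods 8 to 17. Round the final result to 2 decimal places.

Sum over 7–16: 18410 + 16479 + 17977 + 4166 + 46367 + 27835 + 30397 + 32934 + 45931 + 18861 = 259357
Sum over 8–17: 16479 + 17977 + 4166 + 46367 + 27835 + 30397 + 32934 + 45931 + 18861 + 19710 = 260657
CMA at t=12 = (259357 + 260657) / (2·10) = 520014 / 20 = 26000.70

26000.70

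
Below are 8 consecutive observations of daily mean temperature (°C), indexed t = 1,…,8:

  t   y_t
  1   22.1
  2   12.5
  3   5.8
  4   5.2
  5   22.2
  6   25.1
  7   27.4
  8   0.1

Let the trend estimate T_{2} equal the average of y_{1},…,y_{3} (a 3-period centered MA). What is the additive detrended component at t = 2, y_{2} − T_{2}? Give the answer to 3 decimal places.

Trend T_2 = (22.1 + 12.5 + 5.8) / 3 = 40.4/3 = 13.46667
Detrended value: 12.5 − 13.46667 = -0.967

-0.967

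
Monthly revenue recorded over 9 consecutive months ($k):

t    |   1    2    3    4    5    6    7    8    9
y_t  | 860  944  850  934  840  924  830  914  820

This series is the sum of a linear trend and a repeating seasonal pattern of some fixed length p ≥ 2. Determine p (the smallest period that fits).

2

First differences y_{t+1} − y_t: 84, -94, 84, -94, 84, -94, …
The difference pattern repeats every 2 terms and not for any smaller step, so p = 2.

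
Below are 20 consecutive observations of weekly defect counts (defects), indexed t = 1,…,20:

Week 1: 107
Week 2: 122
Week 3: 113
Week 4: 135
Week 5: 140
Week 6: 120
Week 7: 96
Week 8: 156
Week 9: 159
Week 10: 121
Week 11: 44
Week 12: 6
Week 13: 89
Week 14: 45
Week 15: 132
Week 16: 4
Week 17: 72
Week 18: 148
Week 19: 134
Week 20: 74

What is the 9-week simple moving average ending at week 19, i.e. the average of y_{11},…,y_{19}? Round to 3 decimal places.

74.889

Sum of periods 11–19: 44 + 6 + 89 + 45 + 132 + 4 + 72 + 148 + 134 = 674
Divide by 9: 674 / 9 = 74.889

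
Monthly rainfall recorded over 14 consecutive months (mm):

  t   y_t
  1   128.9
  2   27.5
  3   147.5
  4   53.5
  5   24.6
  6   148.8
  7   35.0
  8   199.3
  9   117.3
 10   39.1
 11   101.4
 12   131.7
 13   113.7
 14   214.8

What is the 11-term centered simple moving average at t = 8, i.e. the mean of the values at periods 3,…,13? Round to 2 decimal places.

Sum of periods 3–13: 147.5 + 53.5 + 24.6 + 148.8 + 35.0 + 199.3 + 117.3 + 39.1 + 101.4 + 131.7 + 113.7 = 1111.9
Divide by 11: 1111.9 / 11 = 101.08

101.08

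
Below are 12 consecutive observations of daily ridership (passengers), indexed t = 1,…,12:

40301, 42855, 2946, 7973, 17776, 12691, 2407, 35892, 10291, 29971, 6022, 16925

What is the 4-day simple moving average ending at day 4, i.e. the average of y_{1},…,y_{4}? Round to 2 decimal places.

Sum of periods 1–4: 40301 + 42855 + 2946 + 7973 = 94075
Divide by 4: 94075 / 4 = 23518.75

23518.75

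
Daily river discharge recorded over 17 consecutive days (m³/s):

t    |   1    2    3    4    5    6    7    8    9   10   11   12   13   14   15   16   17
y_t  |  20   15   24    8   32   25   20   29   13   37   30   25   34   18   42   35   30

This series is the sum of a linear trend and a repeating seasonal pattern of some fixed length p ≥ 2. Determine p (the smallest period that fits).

5

First differences y_{t+1} − y_t: -5, 9, -16, 24, -7, -5, 9, -16, 24, -7, -5, 9, …
The difference pattern repeats every 5 terms and not for any smaller step, so p = 5.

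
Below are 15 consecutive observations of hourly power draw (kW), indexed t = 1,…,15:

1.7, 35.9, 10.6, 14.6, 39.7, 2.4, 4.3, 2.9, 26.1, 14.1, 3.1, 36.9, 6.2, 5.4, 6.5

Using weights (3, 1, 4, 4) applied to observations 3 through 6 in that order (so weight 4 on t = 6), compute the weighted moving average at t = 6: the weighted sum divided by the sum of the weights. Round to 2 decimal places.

17.90

Weighted sum: 3·10.6 + 1·14.6 + 4·39.7 + 4·2.4 = 31.8 + 14.6 + 158.8 + 9.6 = 214.8
Weight total: 3 + 1 + 4 + 4 = 12
WMA = 214.8 / 12 = 17.90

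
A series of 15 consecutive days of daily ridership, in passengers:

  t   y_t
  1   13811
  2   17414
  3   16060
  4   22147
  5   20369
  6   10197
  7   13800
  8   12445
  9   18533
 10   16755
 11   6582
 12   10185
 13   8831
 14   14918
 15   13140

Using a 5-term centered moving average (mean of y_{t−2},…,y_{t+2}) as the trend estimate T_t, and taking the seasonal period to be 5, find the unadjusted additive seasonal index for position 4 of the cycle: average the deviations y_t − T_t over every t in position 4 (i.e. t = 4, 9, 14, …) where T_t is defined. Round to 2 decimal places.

Season position 4 occurs at t = 4, 9 (where T_t is defined).
t=4: T_4 = 17237.4000; y_4 − T_4 = 22147 − 17237.4000 = 4909.6000
t=9: T_9 = 13623.0000; y_9 − T_9 = 18533 − 13623.0000 = 4910.0000
Mean deviation: (4909.6000 + 4910.0000) / 2 = 4909.80

4909.80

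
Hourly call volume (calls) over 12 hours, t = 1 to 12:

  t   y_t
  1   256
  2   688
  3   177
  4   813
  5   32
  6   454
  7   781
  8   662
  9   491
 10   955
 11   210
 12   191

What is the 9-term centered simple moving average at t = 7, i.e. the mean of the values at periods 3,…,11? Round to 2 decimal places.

508.33

Sum of periods 3–11: 177 + 813 + 32 + 454 + 781 + 662 + 491 + 955 + 210 = 4575
Divide by 9: 4575 / 9 = 508.33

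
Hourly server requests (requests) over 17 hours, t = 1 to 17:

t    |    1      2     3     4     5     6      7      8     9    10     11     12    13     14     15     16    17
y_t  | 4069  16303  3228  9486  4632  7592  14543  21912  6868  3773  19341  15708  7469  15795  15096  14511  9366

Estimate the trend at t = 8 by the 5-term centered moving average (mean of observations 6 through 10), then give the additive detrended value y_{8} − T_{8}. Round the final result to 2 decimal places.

Trend T_8 = (7592 + 14543 + 21912 + 6868 + 3773) / 5 = 54688/5 = 10937.6000
Detrended value: 21912 − 10937.6000 = 10974.40

10974.40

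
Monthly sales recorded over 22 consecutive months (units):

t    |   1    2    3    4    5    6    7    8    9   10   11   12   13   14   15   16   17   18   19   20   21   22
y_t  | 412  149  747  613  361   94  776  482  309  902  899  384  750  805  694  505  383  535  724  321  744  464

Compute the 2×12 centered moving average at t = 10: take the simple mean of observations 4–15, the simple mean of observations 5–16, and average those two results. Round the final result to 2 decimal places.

Sum over 4–15: 613 + 361 + 94 + 776 + 482 + 309 + 902 + 899 + 384 + 750 + 805 + 694 = 7069
Sum over 5–16: 361 + 94 + 776 + 482 + 309 + 902 + 899 + 384 + 750 + 805 + 694 + 505 = 6961
CMA at t=10 = (7069 + 6961) / (2·12) = 14030 / 24 = 584.58

584.58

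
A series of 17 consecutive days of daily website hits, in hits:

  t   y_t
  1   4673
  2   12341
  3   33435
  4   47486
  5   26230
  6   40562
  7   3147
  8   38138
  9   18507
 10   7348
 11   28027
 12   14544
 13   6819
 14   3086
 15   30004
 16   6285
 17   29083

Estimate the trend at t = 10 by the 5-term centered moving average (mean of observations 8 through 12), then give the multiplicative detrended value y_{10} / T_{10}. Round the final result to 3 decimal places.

0.345

Trend T_10 = (38138 + 18507 + 7348 + 28027 + 14544) / 5 = 106564/5 = 21312.80000
Ratio to trend: 7348 / 21312.80000 = 0.345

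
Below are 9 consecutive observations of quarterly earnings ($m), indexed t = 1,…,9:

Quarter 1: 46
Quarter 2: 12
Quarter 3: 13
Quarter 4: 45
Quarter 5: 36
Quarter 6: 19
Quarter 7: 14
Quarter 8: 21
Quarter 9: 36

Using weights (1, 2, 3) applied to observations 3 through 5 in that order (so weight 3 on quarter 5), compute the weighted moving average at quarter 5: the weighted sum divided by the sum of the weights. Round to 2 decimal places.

Weighted sum: 1·13 + 2·45 + 3·36 = 13 + 90 + 108 = 211
Weight total: 1 + 2 + 3 = 6
WMA = 211 / 6 = 35.17

35.17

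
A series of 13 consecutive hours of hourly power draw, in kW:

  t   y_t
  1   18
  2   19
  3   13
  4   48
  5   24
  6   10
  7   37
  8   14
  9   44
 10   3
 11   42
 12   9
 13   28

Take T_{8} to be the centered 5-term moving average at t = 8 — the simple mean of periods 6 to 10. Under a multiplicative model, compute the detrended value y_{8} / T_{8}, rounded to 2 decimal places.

Trend T_8 = (10 + 37 + 14 + 44 + 3) / 5 = 108/5 = 21.6000
Ratio to trend: 14 / 21.6000 = 0.65

0.65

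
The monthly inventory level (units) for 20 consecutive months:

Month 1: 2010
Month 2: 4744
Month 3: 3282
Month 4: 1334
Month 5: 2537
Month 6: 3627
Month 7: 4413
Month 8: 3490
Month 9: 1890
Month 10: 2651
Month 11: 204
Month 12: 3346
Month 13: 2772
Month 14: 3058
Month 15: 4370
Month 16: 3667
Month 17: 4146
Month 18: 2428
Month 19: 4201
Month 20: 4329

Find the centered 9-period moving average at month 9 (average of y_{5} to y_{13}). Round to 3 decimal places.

2770.000

Sum of periods 5–13: 2537 + 3627 + 4413 + 3490 + 1890 + 2651 + 204 + 3346 + 2772 = 24930
Divide by 9: 24930 / 9 = 2770.000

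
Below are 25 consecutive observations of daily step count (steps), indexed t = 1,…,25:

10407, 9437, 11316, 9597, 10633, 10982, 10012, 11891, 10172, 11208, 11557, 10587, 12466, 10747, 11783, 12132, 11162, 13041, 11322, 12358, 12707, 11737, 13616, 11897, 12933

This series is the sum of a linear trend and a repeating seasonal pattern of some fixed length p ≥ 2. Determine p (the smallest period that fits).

5

First differences y_{t+1} − y_t: -970, 1879, -1719, 1036, 349, -970, 1879, -1719, 1036, 349, -970, 1879, …
The difference pattern repeats every 5 terms and not for any smaller step, so p = 5.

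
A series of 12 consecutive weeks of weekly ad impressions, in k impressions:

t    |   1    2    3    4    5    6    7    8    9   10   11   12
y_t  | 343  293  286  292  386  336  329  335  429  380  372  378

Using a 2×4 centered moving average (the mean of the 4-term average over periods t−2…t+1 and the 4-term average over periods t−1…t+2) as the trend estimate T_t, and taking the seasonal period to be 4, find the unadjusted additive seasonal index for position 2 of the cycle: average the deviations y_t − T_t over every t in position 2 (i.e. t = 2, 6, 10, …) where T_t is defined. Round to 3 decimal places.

Season position 2 occurs at t = 6, 10 (where T_t is defined).
t=6: T_6 = 341.12500; y_6 − T_6 = 336 − 341.12500 = -5.12500
t=10: T_10 = 384.37500; y_10 − T_10 = 380 − 384.37500 = -4.37500
Mean deviation: (-5.12500 + -4.37500) / 2 = -4.750

-4.750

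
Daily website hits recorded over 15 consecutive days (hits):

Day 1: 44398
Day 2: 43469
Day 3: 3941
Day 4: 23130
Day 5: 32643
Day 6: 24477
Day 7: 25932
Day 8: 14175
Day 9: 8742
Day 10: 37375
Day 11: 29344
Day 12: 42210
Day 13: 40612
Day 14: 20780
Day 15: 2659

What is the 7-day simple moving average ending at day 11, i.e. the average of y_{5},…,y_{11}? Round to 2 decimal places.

24669.71

Sum of periods 5–11: 32643 + 24477 + 25932 + 14175 + 8742 + 37375 + 29344 = 172688
Divide by 7: 172688 / 7 = 24669.71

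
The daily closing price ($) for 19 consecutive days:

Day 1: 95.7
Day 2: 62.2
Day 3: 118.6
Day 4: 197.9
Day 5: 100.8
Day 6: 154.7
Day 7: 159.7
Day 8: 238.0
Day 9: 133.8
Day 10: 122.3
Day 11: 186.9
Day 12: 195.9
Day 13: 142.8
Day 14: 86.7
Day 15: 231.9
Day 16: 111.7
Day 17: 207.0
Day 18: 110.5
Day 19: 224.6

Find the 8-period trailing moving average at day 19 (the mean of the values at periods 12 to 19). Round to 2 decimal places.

Sum of periods 12–19: 195.9 + 142.8 + 86.7 + 231.9 + 111.7 + 207.0 + 110.5 + 224.6 = 1311.1
Divide by 8: 1311.1 / 8 = 163.89

163.89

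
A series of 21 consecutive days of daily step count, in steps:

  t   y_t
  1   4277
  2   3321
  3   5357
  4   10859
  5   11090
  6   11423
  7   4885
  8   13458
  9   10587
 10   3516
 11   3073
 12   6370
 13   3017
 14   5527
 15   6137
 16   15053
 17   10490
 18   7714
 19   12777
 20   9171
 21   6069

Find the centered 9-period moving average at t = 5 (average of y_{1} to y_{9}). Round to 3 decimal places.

Sum of periods 1–9: 4277 + 3321 + 5357 + 10859 + 11090 + 11423 + 4885 + 13458 + 10587 = 75257
Divide by 9: 75257 / 9 = 8361.889

8361.889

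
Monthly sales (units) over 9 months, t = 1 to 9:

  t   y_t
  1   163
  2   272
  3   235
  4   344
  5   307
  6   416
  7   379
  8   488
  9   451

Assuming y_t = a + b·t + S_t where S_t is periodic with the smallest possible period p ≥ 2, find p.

2

First differences y_{t+1} − y_t: 109, -37, 109, -37, 109, -37, …
The difference pattern repeats every 2 terms and not for any smaller step, so p = 2.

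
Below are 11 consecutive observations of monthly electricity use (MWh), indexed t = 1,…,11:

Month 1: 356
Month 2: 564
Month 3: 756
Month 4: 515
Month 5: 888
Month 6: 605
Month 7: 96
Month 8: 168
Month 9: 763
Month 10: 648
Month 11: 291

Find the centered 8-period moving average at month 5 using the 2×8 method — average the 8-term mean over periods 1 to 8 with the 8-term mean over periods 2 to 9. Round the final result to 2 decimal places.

Sum over 1–8: 356 + 564 + 756 + 515 + 888 + 605 + 96 + 168 = 3948
Sum over 2–9: 564 + 756 + 515 + 888 + 605 + 96 + 168 + 763 = 4355
CMA at t=5 = (3948 + 4355) / (2·8) = 8303 / 16 = 518.94

518.94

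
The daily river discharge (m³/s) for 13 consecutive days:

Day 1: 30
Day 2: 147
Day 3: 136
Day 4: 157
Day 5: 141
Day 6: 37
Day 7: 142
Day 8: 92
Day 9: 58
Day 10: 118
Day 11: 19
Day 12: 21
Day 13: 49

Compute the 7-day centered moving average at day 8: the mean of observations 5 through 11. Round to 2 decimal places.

Sum of periods 5–11: 141 + 37 + 142 + 92 + 58 + 118 + 19 = 607
Divide by 7: 607 / 7 = 86.71

86.71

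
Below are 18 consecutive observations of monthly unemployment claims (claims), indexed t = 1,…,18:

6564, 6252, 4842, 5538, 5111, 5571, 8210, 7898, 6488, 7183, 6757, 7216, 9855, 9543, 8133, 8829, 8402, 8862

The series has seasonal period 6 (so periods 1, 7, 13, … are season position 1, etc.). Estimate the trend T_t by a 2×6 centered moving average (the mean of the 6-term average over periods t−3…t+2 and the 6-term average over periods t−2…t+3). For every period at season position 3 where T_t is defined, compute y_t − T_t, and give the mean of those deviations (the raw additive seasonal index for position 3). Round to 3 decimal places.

-667.042

Season position 3 occurs at t = 9, 15 (where T_t is defined).
t=9: T_9 = 7154.91667; y_9 − T_9 = 6488 − 7154.91667 = -666.91667
t=15: T_15 = 8800.16667; y_15 − T_15 = 8133 − 8800.16667 = -667.16667
Mean deviation: (-666.91667 + -667.16667) / 2 = -667.042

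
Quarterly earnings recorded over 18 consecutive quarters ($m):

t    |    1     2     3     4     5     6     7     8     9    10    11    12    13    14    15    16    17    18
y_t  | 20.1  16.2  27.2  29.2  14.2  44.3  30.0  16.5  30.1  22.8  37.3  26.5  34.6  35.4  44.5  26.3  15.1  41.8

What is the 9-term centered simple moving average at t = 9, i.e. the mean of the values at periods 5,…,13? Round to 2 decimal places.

Sum of periods 5–13: 14.2 + 44.3 + 30.0 + 16.5 + 30.1 + 22.8 + 37.3 + 26.5 + 34.6 = 256.3
Divide by 9: 256.3 / 9 = 28.48

28.48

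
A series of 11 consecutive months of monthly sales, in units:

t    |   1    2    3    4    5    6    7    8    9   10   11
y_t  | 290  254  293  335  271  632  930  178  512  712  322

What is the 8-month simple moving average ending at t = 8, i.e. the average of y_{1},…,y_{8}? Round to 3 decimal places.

Sum of periods 1–8: 290 + 254 + 293 + 335 + 271 + 632 + 930 + 178 = 3183
Divide by 8: 3183 / 8 = 397.875

397.875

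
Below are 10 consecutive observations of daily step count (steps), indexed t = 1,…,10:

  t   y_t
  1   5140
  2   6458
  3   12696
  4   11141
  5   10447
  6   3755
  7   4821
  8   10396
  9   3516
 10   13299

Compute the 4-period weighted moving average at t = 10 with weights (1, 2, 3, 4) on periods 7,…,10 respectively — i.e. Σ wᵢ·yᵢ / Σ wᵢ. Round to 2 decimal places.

8935.70

Weighted sum: 1·4821 + 2·10396 + 3·3516 + 4·13299 = 4821 + 20792 + 10548 + 53196 = 89357
Weight total: 1 + 2 + 3 + 4 = 10
WMA = 89357 / 10 = 8935.70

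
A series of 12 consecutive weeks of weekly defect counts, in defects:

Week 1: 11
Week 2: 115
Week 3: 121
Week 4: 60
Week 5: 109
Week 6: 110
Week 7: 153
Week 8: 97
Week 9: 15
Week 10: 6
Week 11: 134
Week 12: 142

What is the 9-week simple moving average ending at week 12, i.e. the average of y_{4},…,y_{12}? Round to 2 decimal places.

Sum of periods 4–12: 60 + 109 + 110 + 153 + 97 + 15 + 6 + 134 + 142 = 826
Divide by 9: 826 / 9 = 91.78

91.78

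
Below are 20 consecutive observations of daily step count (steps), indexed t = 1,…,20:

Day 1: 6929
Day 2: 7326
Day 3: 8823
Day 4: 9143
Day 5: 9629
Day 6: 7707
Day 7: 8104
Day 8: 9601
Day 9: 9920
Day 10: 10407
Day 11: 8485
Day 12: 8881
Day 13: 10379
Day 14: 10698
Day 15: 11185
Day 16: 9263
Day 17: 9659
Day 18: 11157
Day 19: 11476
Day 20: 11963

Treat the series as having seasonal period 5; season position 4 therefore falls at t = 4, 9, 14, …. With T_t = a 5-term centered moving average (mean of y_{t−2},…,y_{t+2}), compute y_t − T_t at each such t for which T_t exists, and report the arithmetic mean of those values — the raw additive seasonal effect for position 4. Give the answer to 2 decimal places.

616.93

Season position 4 occurs at t = 4, 9, 14 (where T_t is defined).
t=4: T_4 = 8525.6000; y_4 − T_4 = 9143 − 8525.6000 = 617.4000
t=9: T_9 = 9303.4000; y_9 − T_9 = 9920 − 9303.4000 = 616.6000
t=14: T_14 = 10081.2000; y_14 − T_14 = 10698 − 10081.2000 = 616.8000
Mean deviation: (617.4000 + 616.6000 + 616.8000) / 3 = 616.93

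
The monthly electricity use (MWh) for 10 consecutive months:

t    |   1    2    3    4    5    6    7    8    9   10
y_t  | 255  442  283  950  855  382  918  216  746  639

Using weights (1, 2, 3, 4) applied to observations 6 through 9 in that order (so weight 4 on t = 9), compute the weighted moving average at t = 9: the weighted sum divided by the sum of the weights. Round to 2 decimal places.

585.00

Weighted sum: 1·382 + 2·918 + 3·216 + 4·746 = 382 + 1836 + 648 + 2984 = 5850
Weight total: 1 + 2 + 3 + 4 = 10
WMA = 5850 / 10 = 585.00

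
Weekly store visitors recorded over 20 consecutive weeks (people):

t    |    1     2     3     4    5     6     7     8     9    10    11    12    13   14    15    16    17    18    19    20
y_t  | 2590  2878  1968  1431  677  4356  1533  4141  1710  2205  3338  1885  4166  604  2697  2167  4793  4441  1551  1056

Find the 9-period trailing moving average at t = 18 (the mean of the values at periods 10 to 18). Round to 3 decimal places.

2921.778

Sum of periods 10–18: 2205 + 3338 + 1885 + 4166 + 604 + 2697 + 2167 + 4793 + 4441 = 26296
Divide by 9: 26296 / 9 = 2921.778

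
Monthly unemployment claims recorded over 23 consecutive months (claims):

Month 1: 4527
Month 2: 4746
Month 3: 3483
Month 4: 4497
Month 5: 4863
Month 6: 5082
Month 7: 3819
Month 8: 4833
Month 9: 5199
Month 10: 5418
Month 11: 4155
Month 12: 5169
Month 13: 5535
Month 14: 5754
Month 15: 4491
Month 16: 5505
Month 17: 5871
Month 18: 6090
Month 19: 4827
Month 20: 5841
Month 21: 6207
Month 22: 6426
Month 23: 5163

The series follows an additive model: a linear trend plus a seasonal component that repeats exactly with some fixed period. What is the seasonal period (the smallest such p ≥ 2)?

4

First differences y_{t+1} − y_t: 219, -1263, 1014, 366, 219, -1263, 1014, 366, 219, -1263, …
The difference pattern repeats every 4 terms and not for any smaller step, so p = 4.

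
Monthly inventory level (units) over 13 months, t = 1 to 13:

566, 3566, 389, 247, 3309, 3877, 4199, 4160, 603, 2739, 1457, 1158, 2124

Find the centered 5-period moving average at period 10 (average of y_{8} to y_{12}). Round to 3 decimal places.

Sum of periods 8–12: 4160 + 603 + 2739 + 1457 + 1158 = 10117
Divide by 5: 10117 / 5 = 2023.400

2023.400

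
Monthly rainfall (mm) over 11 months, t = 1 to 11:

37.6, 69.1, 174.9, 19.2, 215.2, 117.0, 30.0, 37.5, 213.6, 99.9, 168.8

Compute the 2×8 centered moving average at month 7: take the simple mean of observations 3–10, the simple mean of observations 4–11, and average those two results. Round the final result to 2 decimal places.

113.03

Sum over 3–10: 174.9 + 19.2 + 215.2 + 117.0 + 30.0 + 37.5 + 213.6 + 99.9 = 907.3
Sum over 4–11: 19.2 + 215.2 + 117.0 + 30.0 + 37.5 + 213.6 + 99.9 + 168.8 = 901.2
CMA at t=7 = (907.3 + 901.2) / (2·8) = 1808.5 / 16 = 113.03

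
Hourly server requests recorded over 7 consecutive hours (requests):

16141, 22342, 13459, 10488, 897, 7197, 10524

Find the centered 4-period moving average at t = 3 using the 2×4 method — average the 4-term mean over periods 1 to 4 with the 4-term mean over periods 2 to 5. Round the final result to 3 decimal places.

13702.000

Sum over 1–4: 16141 + 22342 + 13459 + 10488 = 62430
Sum over 2–5: 22342 + 13459 + 10488 + 897 = 47186
CMA at t=3 = (62430 + 47186) / (2·4) = 109616 / 8 = 13702.000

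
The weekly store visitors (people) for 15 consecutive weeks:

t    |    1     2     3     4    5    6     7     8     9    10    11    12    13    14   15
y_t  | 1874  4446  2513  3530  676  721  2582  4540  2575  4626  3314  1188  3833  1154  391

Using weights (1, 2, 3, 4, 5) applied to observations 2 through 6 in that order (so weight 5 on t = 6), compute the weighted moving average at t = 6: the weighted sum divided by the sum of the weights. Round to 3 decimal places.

1758.067

Weighted sum: 1·4446 + 2·2513 + 3·3530 + 4·676 + 5·721 = 4446 + 5026 + 10590 + 2704 + 3605 = 26371
Weight total: 1 + 2 + 3 + 4 + 5 = 15
WMA = 26371 / 15 = 1758.067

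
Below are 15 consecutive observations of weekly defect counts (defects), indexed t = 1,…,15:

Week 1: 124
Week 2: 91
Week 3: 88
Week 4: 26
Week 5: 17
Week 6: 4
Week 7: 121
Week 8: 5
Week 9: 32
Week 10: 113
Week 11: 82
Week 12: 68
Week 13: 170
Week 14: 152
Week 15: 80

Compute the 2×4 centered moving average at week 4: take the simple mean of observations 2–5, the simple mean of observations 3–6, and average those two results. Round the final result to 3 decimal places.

Sum over 2–5: 91 + 88 + 26 + 17 = 222
Sum over 3–6: 88 + 26 + 17 + 4 = 135
CMA at t=4 = (222 + 135) / (2·4) = 357 / 8 = 44.625

44.625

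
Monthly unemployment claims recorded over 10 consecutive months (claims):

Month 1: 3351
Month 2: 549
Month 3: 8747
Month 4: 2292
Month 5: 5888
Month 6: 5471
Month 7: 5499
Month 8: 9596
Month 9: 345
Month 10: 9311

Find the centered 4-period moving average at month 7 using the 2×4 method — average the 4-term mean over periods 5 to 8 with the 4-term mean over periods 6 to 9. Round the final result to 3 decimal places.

5920.625

Sum over 5–8: 5888 + 5471 + 5499 + 9596 = 26454
Sum over 6–9: 5471 + 5499 + 9596 + 345 = 20911
CMA at t=7 = (26454 + 20911) / (2·4) = 47365 / 8 = 5920.625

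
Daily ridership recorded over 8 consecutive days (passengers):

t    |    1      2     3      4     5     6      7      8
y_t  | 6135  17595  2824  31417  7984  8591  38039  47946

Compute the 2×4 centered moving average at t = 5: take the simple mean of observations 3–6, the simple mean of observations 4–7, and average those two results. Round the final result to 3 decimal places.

17105.875

Sum over 3–6: 2824 + 31417 + 7984 + 8591 = 50816
Sum over 4–7: 31417 + 7984 + 8591 + 38039 = 86031
CMA at t=5 = (50816 + 86031) / (2·4) = 136847 / 8 = 17105.875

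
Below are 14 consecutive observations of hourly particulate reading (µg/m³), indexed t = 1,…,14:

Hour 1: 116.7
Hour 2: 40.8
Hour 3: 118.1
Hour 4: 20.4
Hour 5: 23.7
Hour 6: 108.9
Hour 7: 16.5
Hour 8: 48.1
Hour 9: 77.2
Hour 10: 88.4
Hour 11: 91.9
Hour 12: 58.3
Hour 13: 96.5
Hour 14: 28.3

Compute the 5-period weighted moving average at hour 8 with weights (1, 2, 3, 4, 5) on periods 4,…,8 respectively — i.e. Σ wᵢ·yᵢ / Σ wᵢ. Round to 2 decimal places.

46.73

Weighted sum: 1·20.4 + 2·23.7 + 3·108.9 + 4·16.5 + 5·48.1 = 20.4 + 47.4 + 326.7 + 66.0 + 240.5 = 701.0
Weight total: 1 + 2 + 3 + 4 + 5 = 15
WMA = 701.0 / 15 = 46.73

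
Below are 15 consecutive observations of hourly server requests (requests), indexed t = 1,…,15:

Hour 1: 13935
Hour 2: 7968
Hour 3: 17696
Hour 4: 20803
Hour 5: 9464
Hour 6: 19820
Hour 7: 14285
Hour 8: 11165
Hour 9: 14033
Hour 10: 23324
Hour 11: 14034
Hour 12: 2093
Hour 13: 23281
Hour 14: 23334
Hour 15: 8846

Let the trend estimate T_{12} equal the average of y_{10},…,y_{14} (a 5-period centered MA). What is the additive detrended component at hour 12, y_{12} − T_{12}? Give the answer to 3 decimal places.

-15120.200

Trend T_12 = (23324 + 14034 + 2093 + 23281 + 23334) / 5 = 86066/5 = 17213.20000
Detrended value: 2093 − 17213.20000 = -15120.200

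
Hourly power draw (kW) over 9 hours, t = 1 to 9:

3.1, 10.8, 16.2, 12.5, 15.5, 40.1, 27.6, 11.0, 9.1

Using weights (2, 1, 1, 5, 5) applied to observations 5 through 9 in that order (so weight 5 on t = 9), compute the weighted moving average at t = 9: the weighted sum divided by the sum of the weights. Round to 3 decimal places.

14.229

Weighted sum: 2·15.5 + 1·40.1 + 1·27.6 + 5·11.0 + 5·9.1 = 31.0 + 40.1 + 27.6 + 55.0 + 45.5 = 199.2
Weight total: 2 + 1 + 1 + 5 + 5 = 14
WMA = 199.2 / 14 = 14.229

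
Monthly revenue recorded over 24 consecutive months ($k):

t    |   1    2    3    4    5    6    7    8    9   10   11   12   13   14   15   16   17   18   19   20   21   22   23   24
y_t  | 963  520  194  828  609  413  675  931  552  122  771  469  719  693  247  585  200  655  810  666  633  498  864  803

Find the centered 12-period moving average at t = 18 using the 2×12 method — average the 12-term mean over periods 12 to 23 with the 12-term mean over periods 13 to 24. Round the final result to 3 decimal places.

Sum over 12–23: 469 + 719 + 693 + 247 + 585 + 200 + 655 + 810 + 666 + 633 + 498 + 864 = 7039
Sum over 13–24: 719 + 693 + 247 + 585 + 200 + 655 + 810 + 666 + 633 + 498 + 864 + 803 = 7373
CMA at t=18 = (7039 + 7373) / (2·12) = 14412 / 24 = 600.500

600.500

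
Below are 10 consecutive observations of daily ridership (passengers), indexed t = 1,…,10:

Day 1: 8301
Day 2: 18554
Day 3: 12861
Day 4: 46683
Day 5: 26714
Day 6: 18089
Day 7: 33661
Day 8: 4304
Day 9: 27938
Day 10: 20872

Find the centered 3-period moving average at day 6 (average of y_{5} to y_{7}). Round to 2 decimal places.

26154.67

Sum of periods 5–7: 26714 + 18089 + 33661 = 78464
Divide by 3: 78464 / 3 = 26154.67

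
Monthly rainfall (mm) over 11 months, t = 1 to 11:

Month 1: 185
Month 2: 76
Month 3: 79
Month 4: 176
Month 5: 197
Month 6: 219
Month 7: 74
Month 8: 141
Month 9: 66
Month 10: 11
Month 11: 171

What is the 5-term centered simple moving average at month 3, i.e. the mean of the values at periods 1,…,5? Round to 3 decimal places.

Sum of periods 1–5: 185 + 76 + 79 + 176 + 197 = 713
Divide by 5: 713 / 5 = 142.600

142.600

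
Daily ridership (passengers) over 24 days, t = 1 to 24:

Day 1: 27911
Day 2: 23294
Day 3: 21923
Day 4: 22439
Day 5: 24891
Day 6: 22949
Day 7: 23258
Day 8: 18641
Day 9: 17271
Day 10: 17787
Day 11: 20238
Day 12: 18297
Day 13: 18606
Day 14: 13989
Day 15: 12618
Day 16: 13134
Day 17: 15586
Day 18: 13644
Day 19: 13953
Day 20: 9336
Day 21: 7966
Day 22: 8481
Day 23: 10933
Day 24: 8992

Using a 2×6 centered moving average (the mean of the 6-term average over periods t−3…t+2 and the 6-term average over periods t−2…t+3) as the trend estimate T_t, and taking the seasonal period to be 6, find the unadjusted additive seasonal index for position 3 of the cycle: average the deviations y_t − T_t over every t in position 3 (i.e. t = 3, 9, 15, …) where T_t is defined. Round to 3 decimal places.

-2365.472

Season position 3 occurs at t = 9, 15, 21 (where T_t is defined).
t=9: T_9 = 19636.33333; y_9 − T_9 = 17271 − 19636.33333 = -2365.33333
t=15: T_15 = 14983.91667; y_15 − T_15 = 12618 − 14983.91667 = -2365.91667
t=21: T_21 = 10331.16667; y_21 − T_21 = 7966 − 10331.16667 = -2365.16667
Mean deviation: (-2365.33333 + -2365.91667 + -2365.16667) / 3 = -2365.472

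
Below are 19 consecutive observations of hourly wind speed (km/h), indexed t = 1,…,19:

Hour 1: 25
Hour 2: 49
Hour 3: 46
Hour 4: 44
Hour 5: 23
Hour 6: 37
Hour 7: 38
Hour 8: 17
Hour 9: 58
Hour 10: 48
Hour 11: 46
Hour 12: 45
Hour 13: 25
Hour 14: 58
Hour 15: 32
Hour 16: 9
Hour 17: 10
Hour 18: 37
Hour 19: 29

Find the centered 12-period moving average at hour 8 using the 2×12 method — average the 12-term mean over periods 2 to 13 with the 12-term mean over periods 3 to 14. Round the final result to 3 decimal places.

Sum over 2–13: 49 + 46 + 44 + 23 + 37 + 38 + 17 + 58 + 48 + 46 + 45 + 25 = 476
Sum over 3–14: 46 + 44 + 23 + 37 + 38 + 17 + 58 + 48 + 46 + 45 + 25 + 58 = 485
CMA at t=8 = (476 + 485) / (2·12) = 961 / 24 = 40.042

40.042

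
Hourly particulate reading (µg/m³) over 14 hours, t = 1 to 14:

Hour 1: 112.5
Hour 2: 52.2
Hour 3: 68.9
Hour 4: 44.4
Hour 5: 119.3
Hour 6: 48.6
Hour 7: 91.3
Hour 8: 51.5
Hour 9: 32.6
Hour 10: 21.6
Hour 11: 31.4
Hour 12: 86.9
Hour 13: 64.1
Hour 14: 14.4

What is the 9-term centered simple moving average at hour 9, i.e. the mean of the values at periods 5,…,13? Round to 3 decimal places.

60.811

Sum of periods 5–13: 119.3 + 48.6 + 91.3 + 51.5 + 32.6 + 21.6 + 31.4 + 86.9 + 64.1 = 547.3
Divide by 9: 547.3 / 9 = 60.811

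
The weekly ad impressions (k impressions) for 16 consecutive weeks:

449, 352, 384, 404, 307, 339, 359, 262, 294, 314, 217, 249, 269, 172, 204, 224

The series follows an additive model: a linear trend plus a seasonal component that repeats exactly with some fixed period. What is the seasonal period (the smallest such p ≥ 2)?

First differences y_{t+1} − y_t: -97, 32, 20, -97, 32, 20, -97, 32, …
The difference pattern repeats every 3 terms and not for any smaller step, so p = 3.

3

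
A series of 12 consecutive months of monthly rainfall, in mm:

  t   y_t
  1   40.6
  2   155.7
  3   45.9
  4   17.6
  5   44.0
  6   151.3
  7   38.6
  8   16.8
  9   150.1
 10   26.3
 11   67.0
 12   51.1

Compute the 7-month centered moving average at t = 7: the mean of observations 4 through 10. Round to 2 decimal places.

63.53

Sum of periods 4–10: 17.6 + 44.0 + 151.3 + 38.6 + 16.8 + 150.1 + 26.3 = 444.7
Divide by 7: 444.7 / 7 = 63.53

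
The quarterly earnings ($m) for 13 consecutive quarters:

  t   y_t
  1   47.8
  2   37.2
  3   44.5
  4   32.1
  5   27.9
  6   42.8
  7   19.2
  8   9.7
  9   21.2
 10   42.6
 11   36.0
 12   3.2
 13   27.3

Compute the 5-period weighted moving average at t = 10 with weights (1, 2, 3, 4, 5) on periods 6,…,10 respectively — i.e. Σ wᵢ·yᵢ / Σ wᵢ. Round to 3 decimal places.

27.207

Weighted sum: 1·42.8 + 2·19.2 + 3·9.7 + 4·21.2 + 5·42.6 = 42.8 + 38.4 + 29.1 + 84.8 + 213.0 = 408.1
Weight total: 1 + 2 + 3 + 4 + 5 = 15
WMA = 408.1 / 15 = 27.207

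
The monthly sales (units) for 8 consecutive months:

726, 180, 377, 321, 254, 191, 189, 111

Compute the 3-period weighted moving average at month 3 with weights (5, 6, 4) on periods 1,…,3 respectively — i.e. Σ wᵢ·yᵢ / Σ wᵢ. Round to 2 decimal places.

414.53

Weighted sum: 5·726 + 6·180 + 4·377 = 3630 + 1080 + 1508 = 6218
Weight total: 5 + 6 + 4 = 15
WMA = 6218 / 15 = 414.53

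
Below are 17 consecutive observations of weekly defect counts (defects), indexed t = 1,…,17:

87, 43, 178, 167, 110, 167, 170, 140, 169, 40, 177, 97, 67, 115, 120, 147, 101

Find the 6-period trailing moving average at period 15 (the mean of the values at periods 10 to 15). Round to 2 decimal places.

102.67

Sum of periods 10–15: 40 + 177 + 97 + 67 + 115 + 120 = 616
Divide by 6: 616 / 6 = 102.67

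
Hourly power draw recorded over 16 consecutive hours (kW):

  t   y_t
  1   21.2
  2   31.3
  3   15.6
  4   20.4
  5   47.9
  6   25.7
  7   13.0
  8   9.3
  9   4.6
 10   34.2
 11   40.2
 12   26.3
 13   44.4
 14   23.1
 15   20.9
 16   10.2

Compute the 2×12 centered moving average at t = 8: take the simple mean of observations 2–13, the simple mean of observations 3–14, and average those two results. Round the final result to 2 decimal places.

25.73

Sum over 2–13: 31.3 + 15.6 + 20.4 + 47.9 + 25.7 + 13.0 + 9.3 + 4.6 + 34.2 + 40.2 + 26.3 + 44.4 = 312.9
Sum over 3–14: 15.6 + 20.4 + 47.9 + 25.7 + 13.0 + 9.3 + 4.6 + 34.2 + 40.2 + 26.3 + 44.4 + 23.1 = 304.7
CMA at t=8 = (312.9 + 304.7) / (2·12) = 617.6 / 24 = 25.73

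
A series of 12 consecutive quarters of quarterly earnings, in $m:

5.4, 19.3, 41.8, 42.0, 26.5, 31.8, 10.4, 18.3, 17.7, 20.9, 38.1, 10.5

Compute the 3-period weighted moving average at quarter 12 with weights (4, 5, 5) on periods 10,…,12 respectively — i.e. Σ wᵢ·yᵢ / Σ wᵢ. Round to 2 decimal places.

23.33

Weighted sum: 4·20.9 + 5·38.1 + 5·10.5 = 83.6 + 190.5 + 52.5 = 326.6
Weight total: 4 + 5 + 5 = 14
WMA = 326.6 / 14 = 23.33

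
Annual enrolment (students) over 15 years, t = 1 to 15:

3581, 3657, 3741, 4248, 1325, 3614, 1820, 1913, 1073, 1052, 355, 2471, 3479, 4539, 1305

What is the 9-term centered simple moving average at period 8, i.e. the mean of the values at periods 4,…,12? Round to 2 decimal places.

Sum of periods 4–12: 4248 + 1325 + 3614 + 1820 + 1913 + 1073 + 1052 + 355 + 2471 = 17871
Divide by 9: 17871 / 9 = 1985.67

1985.67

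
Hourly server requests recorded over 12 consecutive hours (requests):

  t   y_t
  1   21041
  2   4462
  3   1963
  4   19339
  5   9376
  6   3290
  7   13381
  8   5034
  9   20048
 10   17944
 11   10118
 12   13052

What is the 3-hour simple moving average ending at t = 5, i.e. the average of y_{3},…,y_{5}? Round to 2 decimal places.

10226.00

Sum of periods 3–5: 1963 + 19339 + 9376 = 30678
Divide by 3: 30678 / 3 = 10226.00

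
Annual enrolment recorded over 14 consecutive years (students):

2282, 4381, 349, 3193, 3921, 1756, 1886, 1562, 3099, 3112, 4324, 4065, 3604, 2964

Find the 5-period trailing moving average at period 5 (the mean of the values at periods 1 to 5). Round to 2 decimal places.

2825.20

Sum of periods 1–5: 2282 + 4381 + 349 + 3193 + 3921 = 14126
Divide by 5: 14126 / 5 = 2825.20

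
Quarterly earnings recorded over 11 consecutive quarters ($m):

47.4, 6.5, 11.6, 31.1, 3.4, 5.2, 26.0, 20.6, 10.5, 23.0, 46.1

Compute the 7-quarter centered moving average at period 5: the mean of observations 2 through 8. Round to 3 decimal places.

14.914

Sum of periods 2–8: 6.5 + 11.6 + 31.1 + 3.4 + 5.2 + 26.0 + 20.6 = 104.4
Divide by 7: 104.4 / 7 = 14.914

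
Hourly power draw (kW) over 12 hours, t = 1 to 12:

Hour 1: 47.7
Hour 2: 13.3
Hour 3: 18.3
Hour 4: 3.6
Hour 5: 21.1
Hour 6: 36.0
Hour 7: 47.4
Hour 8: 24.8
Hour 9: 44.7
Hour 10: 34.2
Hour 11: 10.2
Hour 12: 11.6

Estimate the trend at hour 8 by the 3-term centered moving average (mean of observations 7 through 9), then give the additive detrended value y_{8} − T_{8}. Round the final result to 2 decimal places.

-14.17

Trend T_8 = (47.4 + 24.8 + 44.7) / 3 = 116.9/3 = 38.9667
Detrended value: 24.8 − 38.9667 = -14.17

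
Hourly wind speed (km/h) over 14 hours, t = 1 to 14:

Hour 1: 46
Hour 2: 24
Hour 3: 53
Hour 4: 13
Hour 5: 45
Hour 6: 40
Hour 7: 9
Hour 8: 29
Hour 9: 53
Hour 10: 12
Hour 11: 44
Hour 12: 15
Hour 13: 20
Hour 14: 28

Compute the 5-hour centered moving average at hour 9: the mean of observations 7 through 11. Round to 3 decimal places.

29.400

Sum of periods 7–11: 9 + 29 + 53 + 12 + 44 = 147
Divide by 5: 147 / 5 = 29.400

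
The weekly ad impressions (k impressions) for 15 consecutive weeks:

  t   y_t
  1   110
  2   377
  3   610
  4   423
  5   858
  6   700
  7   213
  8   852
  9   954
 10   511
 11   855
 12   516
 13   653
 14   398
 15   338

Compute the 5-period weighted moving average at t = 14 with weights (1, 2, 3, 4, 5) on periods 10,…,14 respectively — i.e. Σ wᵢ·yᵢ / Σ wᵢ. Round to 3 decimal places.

558.067

Weighted sum: 1·511 + 2·855 + 3·516 + 4·653 + 5·398 = 511 + 1710 + 1548 + 2612 + 1990 = 8371
Weight total: 1 + 2 + 3 + 4 + 5 = 15
WMA = 8371 / 15 = 558.067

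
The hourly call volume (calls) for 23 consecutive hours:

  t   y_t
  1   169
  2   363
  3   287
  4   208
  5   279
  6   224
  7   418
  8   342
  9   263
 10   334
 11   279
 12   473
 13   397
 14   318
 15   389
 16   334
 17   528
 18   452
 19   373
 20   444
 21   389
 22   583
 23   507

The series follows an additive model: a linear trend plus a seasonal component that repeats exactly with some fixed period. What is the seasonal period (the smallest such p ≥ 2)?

5

First differences y_{t+1} − y_t: 194, -76, -79, 71, -55, 194, -76, -79, 71, -55, 194, -76, …
The difference pattern repeats every 5 terms and not for any smaller step, so p = 5.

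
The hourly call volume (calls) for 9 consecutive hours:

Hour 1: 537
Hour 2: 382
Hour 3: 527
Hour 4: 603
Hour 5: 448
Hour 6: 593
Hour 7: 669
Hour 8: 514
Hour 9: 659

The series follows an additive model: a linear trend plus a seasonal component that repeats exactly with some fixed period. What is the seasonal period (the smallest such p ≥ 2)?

First differences y_{t+1} − y_t: -155, 145, 76, -155, 145, 76, -155, 145, …
The difference pattern repeats every 3 terms and not for any smaller step, so p = 3.

3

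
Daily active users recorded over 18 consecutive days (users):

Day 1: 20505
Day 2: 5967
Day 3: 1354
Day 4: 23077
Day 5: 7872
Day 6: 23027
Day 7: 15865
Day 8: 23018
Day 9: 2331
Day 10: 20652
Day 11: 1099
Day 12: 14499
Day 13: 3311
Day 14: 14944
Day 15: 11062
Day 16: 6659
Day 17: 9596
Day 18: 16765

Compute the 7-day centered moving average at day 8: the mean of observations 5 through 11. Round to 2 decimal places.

Sum of periods 5–11: 7872 + 23027 + 15865 + 23018 + 2331 + 20652 + 1099 = 93864
Divide by 7: 93864 / 7 = 13409.14

13409.14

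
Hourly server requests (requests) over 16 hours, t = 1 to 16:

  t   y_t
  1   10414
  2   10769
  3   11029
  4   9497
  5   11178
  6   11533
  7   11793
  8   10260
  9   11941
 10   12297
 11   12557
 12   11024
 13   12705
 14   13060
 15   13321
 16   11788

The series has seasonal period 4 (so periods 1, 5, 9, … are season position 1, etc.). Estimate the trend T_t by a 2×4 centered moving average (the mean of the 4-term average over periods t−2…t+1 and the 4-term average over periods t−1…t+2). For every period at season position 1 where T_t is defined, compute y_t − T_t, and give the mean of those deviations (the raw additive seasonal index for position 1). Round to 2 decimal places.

273.00

Season position 1 occurs at t = 5, 9, 13 (where T_t is defined).
t=5: T_5 = 10904.7500; y_5 − T_5 = 11178 − 10904.7500 = 273.2500
t=9: T_9 = 11668.2500; y_9 − T_9 = 11941 − 11668.2500 = 272.7500
t=13: T_13 = 12432.0000; y_13 − T_13 = 12705 − 12432.0000 = 273.0000
Mean deviation: (273.2500 + 272.7500 + 273.0000) / 3 = 273.00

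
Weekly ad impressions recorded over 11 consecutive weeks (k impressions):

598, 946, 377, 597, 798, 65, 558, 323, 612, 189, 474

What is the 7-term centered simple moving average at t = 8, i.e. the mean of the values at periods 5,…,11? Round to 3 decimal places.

Sum of periods 5–11: 798 + 65 + 558 + 323 + 612 + 189 + 474 = 3019
Divide by 7: 3019 / 7 = 431.286

431.286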